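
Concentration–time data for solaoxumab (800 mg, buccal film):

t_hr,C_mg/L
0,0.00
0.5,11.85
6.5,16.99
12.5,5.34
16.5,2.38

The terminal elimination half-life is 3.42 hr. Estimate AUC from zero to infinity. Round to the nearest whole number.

Trapezoidal AUC_0→16.5:
  [0→0.5]: (0.00+11.85)/2 × 0.5 = 2.9625
  [0.5→6.5]: (11.85+16.99)/2 × 6 = 86.52
  [6.5→12.5]: (16.99+5.34)/2 × 6 = 66.99
  [12.5→16.5]: (5.34+2.38)/2 × 4 = 15.44
  Sum = 171.9125 mg/L·hr
k_e = ln2 / t½ = 0.693147 / 3.42 = 0.2027 hr^-1
Extrapolated tail: C_last / k_e = 2.38 / 0.2027 = 11.741
AUC_0→∞ = 171.9125 + 11.741 = 183.6535 mg/L·hr

AUC = 184 mg/L·hr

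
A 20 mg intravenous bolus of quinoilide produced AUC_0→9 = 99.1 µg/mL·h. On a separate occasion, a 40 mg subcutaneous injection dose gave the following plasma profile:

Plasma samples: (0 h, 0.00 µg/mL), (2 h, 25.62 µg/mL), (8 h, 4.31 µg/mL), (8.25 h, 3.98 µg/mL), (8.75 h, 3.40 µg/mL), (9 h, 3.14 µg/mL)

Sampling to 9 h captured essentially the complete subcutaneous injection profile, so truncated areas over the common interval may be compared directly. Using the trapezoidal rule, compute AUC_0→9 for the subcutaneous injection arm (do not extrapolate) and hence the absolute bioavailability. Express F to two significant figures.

Trapezoidal AUC_0→9 (subcutaneous injection):
  [0→2]: (0.00+25.62)/2 × 2 = 25.62
  [2→8]: (25.62+4.31)/2 × 6 = 89.79
  [8→8.25]: (4.31+3.98)/2 × 0.25 = 1.03625
  [8.25→8.75]: (3.98+3.40)/2 × 0.5 = 1.845
  [8.75→9]: (3.40+3.14)/2 × 0.25 = 0.8175
  Sum = 119.10875 µg/mL·h
F = (AUC_ev/D_ev)/(AUC_iv/D_iv) = (119.10875/40)/(99.1/20) = 2.97772/4.955 = 0.6010

F = 0.60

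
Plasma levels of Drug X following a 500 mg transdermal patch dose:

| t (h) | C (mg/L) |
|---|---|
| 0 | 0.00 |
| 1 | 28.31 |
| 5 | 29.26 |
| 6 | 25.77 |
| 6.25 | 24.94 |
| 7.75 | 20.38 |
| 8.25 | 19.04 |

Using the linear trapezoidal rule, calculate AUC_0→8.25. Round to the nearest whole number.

Trapezoidal AUC_0→8.25:
  [0→1]: (0.00+28.31)/2 × 1 = 14.155
  [1→5]: (28.31+29.26)/2 × 4 = 115.14
  [5→6]: (29.26+25.77)/2 × 1 = 27.515
  [6→6.25]: (25.77+24.94)/2 × 0.25 = 6.33875
  [6.25→7.75]: (24.94+20.38)/2 × 1.5 = 33.99
  [7.75→8.25]: (20.38+19.04)/2 × 0.5 = 9.855
  Sum = 206.99375 mg/L·h

AUC = 207 mg/L·h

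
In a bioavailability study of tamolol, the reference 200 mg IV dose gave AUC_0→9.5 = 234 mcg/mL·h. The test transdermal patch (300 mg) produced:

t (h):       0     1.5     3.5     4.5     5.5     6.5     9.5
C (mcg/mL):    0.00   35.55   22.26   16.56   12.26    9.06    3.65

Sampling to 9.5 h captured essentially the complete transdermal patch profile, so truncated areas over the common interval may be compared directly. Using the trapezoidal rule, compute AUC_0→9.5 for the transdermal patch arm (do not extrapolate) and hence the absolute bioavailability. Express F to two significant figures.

Trapezoidal AUC_0→9.5 (transdermal patch):
  [0→1.5]: (0.00+35.55)/2 × 1.5 = 26.6625
  [1.5→3.5]: (35.55+22.26)/2 × 2 = 57.81
  [3.5→4.5]: (22.26+16.56)/2 × 1 = 19.41
  [4.5→5.5]: (16.56+12.26)/2 × 1 = 14.41
  [5.5→6.5]: (12.26+9.06)/2 × 1 = 10.66
  [6.5→9.5]: (9.06+3.65)/2 × 3 = 19.065
  Sum = 148.0175 mcg/mL·h
F = (AUC_ev/D_ev)/(AUC_iv/D_iv) = (148.0175/300)/(234/200) = 0.493392/1.17 = 0.4217

F = 0.42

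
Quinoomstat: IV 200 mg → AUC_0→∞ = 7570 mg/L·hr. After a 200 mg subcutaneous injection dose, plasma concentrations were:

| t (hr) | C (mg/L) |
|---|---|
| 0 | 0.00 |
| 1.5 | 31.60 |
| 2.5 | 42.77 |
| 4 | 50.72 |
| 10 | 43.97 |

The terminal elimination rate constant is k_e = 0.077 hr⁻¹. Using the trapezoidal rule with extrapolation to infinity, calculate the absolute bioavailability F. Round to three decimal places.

F = 0.130

Trapezoidal AUC_0→10 (subcutaneous injection):
  [0→1.5]: (0.00+31.60)/2 × 1.5 = 23.7
  [1.5→2.5]: (31.60+42.77)/2 × 1 = 37.185
  [2.5→4]: (42.77+50.72)/2 × 1.5 = 70.1175
  [4→10]: (50.72+43.97)/2 × 6 = 284.07
  Sum = 415.0725 mg/L·hr
Tail: C_last/k_e = 43.97/0.077 = 571.039
AUC_0→∞ (subcutaneous injection) = 415.0725 + 571.039 = 986.1115 mg/L·hr
F = (AUC_ev/D_ev)/(AUC_iv/D_iv) = (986.1115/200)/(7570/200) = 4.9305575/37.85 = 0.1303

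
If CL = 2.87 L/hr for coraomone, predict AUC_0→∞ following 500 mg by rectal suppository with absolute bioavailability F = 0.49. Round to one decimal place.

AUC = 85.4 mg/L·hr

AUC_0→∞ = F × Dose / CL
        = 0.49 × 500 / 2.87 = 85.3659 mg/L·hr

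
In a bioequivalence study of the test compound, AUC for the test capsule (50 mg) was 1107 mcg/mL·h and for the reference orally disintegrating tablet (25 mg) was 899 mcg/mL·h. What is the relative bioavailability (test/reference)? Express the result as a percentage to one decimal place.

F_rel = 61.6%

F_rel = (AUC_test/D_test) / (AUC_ref/D_ref)
      = (1107/50) / (899/25)
      = 22.14 / 35.96 = 0.6157 = 61.57%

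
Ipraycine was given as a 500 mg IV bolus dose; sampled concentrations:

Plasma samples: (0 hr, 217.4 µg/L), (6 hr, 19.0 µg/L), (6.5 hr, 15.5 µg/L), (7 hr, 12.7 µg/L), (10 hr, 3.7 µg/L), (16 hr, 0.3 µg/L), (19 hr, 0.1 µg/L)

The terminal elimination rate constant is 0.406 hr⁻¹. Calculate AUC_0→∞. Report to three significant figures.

Trapezoidal AUC_0→19:
  [0→6]: (217.4+19.0)/2 × 6 = 709.2
  [6→6.5]: (19.0+15.5)/2 × 0.5 = 8.625
  [6.5→7]: (15.5+12.7)/2 × 0.5 = 7.05
  [7→10]: (12.7+3.7)/2 × 3 = 24.6
  [10→16]: (3.7+0.3)/2 × 6 = 12.0
  [16→19]: (0.3+0.1)/2 × 3 = 0.6
  Sum = 762.075 µg/L·hr
Extrapolated tail: C_last / k_e = 0.1 / 0.406 = 0.246
AUC_0→∞ = 762.075 + 0.246 = 762.321 µg/L·hr

AUC = 762 µg/L·hr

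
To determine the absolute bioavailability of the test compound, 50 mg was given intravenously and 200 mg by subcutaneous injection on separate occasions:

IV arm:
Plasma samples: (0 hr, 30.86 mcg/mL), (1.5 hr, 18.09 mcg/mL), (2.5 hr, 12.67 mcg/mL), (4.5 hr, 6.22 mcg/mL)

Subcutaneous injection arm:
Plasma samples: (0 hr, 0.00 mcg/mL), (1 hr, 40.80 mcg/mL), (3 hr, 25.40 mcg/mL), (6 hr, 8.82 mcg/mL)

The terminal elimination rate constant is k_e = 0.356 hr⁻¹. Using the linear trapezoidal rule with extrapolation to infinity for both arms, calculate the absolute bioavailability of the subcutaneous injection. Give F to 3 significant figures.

Trapezoidal AUC_0→4.5 (IV):
  [0→1.5]: (30.86+18.09)/2 × 1.5 = 36.7125
  [1.5→2.5]: (18.09+12.67)/2 × 1 = 15.38
  [2.5→4.5]: (12.67+6.22)/2 × 2 = 18.89
  Sum = 70.9825 mcg/mL·hr
IV tail: 6.22/0.356 = 17.472; AUC_iv,0→∞ = 70.9825 + 17.472 = 88.4545 mcg/mL·hr
Trapezoidal AUC_0→6 (subcutaneous injection):
  [0→1]: (0.00+40.80)/2 × 1 = 20.4
  [1→3]: (40.80+25.40)/2 × 2 = 66.2
  [3→6]: (25.40+8.82)/2 × 3 = 51.33
  Sum = 137.93 mcg/mL·hr
subcutaneous injection tail: 8.82/0.356 = 24.775; AUC_ev,0→∞ = 137.93 + 24.775 = 162.705 mcg/mL·hr
F = (AUC_ev/D_ev)/(AUC_iv/D_iv) = (162.705/200)/(88.4545/50) = 0.813525/1.76909 = 0.4599

F = 0.460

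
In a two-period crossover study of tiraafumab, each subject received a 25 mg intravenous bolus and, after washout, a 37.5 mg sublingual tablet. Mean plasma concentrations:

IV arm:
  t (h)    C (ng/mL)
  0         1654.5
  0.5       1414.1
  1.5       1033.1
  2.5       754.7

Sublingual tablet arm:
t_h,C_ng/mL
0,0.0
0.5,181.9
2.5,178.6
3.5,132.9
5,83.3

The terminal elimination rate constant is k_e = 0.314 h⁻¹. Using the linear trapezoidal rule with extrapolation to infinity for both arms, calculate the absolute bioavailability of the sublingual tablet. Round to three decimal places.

Trapezoidal AUC_0→2.5 (IV):
  [0→0.5]: (1654.5+1414.1)/2 × 0.5 = 767.15
  [0.5→1.5]: (1414.1+1033.1)/2 × 1 = 1223.6
  [1.5→2.5]: (1033.1+754.7)/2 × 1 = 893.9
  Sum = 2884.65 ng/mL·h
IV tail: 754.7/0.314 = 2403.503; AUC_iv,0→∞ = 2884.65 + 2403.503 = 5288.153 ng/mL·h
Trapezoidal AUC_0→5 (sublingual tablet):
  [0→0.5]: (0.0+181.9)/2 × 0.5 = 45.475
  [0.5→2.5]: (181.9+178.6)/2 × 2 = 360.5
  [2.5→3.5]: (178.6+132.9)/2 × 1 = 155.75
  [3.5→5]: (132.9+83.3)/2 × 1.5 = 162.15
  Sum = 723.875 ng/mL·h
sublingual tablet tail: 83.3/0.314 = 265.287; AUC_ev,0→∞ = 723.875 + 265.287 = 989.162 ng/mL·h
F = (AUC_ev/D_ev)/(AUC_iv/D_iv) = (989.162/37.5)/(5288.153/25) = 26.3777/211.52612 = 0.1247

F = 0.125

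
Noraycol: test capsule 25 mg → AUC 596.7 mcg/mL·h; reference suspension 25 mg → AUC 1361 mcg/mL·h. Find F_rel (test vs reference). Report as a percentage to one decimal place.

F_rel = 43.8%

F_rel = (AUC_test/D_test) / (AUC_ref/D_ref)
      = (596.7/25) / (1361/25)
      = 23.868 / 54.44 = 0.4384 = 43.84%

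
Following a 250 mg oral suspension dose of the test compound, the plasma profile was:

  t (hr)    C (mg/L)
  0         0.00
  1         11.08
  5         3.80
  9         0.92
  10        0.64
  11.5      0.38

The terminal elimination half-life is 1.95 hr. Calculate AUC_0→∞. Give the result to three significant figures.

AUC = 47.4 mg/L·hr

Trapezoidal AUC_0→11.5:
  [0→1]: (0.00+11.08)/2 × 1 = 5.54
  [1→5]: (11.08+3.80)/2 × 4 = 29.76
  [5→9]: (3.80+0.92)/2 × 4 = 9.44
  [9→10]: (0.92+0.64)/2 × 1 = 0.78
  [10→11.5]: (0.64+0.38)/2 × 1.5 = 0.765
  Sum = 46.285 mg/L·hr
k_e = ln2 / t½ = 0.693147 / 1.95 = 0.3555 hr^-1
Extrapolated tail: C_last / k_e = 0.38 / 0.3555 = 1.069
AUC_0→∞ = 46.285 + 1.069 = 47.354 mg/L·hr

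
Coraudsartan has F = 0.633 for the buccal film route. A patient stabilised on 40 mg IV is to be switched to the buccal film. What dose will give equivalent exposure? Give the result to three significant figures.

D_buccal = 63.2 mg

For equal systemic exposure: F × D_ev = D_iv
D_ev = D_iv / F = 40 / 0.633 = 63.1912 mg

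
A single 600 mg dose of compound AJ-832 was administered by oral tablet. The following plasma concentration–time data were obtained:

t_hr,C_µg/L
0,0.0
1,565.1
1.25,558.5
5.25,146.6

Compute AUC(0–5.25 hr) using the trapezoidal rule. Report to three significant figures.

AUC = 1830 µg/L·hr

Trapezoidal AUC_0→5.25:
  [0→1]: (0.0+565.1)/2 × 1 = 282.55
  [1→1.25]: (565.1+558.5)/2 × 0.25 = 140.45
  [1.25→5.25]: (558.5+146.6)/2 × 4 = 1410.2
  Sum = 1833.2 µg/L·hr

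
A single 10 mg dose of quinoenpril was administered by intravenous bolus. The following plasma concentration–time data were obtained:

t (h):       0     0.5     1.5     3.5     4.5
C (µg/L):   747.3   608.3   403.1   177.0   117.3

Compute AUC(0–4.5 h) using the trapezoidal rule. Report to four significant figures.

Trapezoidal AUC_0→4.5:
  [0→0.5]: (747.3+608.3)/2 × 0.5 = 338.9
  [0.5→1.5]: (608.3+403.1)/2 × 1 = 505.7
  [1.5→3.5]: (403.1+177.0)/2 × 2 = 580.1
  [3.5→4.5]: (177.0+117.3)/2 × 1 = 147.15
  Sum = 1571.85 µg/L·h

AUC = 1572 µg/L·h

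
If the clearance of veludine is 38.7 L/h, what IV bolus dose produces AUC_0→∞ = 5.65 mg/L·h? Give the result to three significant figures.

Dose = 219 mg

Dose_iv = CL × AUC_0→∞
     = 38.7 × 5.65 = 218.655 mg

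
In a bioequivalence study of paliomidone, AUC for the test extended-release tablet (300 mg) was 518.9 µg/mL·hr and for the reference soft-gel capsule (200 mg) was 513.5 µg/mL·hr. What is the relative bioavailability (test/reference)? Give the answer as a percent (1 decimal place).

F_rel = (AUC_test/D_test) / (AUC_ref/D_ref)
      = (518.9/300) / (513.5/200)
      = 1.72967 / 2.5675 = 0.6737 = 67.37%

F_rel = 67.4%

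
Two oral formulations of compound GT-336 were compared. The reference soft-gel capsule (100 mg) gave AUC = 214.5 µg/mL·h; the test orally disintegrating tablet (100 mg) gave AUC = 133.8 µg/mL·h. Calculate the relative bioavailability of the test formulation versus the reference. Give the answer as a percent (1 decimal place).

F_rel = (AUC_test/D_test) / (AUC_ref/D_ref)
      = (133.8/100) / (214.5/100)
      = 1.338 / 2.145 = 0.6238 = 62.38%

F_rel = 62.4%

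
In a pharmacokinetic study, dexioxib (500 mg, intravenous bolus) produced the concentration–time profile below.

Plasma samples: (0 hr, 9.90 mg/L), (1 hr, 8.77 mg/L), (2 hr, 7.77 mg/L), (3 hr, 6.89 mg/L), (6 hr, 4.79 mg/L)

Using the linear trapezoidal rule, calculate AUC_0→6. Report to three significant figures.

AUC = 42.5 mg/L·hr

Trapezoidal AUC_0→6:
  [0→1]: (9.90+8.77)/2 × 1 = 9.335
  [1→2]: (8.77+7.77)/2 × 1 = 8.27
  [2→3]: (7.77+6.89)/2 × 1 = 7.33
  [3→6]: (6.89+4.79)/2 × 3 = 17.52
  Sum = 42.455 mg/L·hr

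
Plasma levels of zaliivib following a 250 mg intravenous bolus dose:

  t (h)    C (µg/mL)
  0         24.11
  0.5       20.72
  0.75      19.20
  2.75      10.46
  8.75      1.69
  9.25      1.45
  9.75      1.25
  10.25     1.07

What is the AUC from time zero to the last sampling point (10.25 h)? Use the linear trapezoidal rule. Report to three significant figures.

AUC = 84.3 µg/mL·h

Trapezoidal AUC_0→10.25:
  [0→0.5]: (24.11+20.72)/2 × 0.5 = 11.2075
  [0.5→0.75]: (20.72+19.20)/2 × 0.25 = 4.99
  [0.75→2.75]: (19.20+10.46)/2 × 2 = 29.66
  [2.75→8.75]: (10.46+1.69)/2 × 6 = 36.45
  [8.75→9.25]: (1.69+1.45)/2 × 0.5 = 0.785
  [9.25→9.75]: (1.45+1.25)/2 × 0.5 = 0.675
  [9.75→10.25]: (1.25+1.07)/2 × 0.5 = 0.58
  Sum = 84.3475 µg/mL·h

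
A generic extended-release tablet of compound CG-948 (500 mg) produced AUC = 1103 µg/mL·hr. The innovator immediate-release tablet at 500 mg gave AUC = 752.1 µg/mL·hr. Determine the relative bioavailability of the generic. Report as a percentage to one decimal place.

F_rel = (AUC_test/D_test) / (AUC_ref/D_ref)
      = (1103/500) / (752.1/500)
      = 2.206 / 1.5042 = 1.4666 = 146.66%

F_rel = 146.7%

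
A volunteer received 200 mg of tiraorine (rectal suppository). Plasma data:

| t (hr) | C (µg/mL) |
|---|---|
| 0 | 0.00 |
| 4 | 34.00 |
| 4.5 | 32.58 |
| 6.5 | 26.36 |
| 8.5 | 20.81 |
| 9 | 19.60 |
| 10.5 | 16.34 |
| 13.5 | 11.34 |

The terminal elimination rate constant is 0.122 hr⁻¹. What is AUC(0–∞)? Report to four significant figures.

Trapezoidal AUC_0→13.5:
  [0→4]: (0.00+34.00)/2 × 4 = 68.0
  [4→4.5]: (34.00+32.58)/2 × 0.5 = 16.645
  [4.5→6.5]: (32.58+26.36)/2 × 2 = 58.94
  [6.5→8.5]: (26.36+20.81)/2 × 2 = 47.17
  [8.5→9]: (20.81+19.60)/2 × 0.5 = 10.1025
  [9→10.5]: (19.60+16.34)/2 × 1.5 = 26.955
  [10.5→13.5]: (16.34+11.34)/2 × 3 = 41.52
  Sum = 269.3325 µg/mL·hr
Extrapolated tail: C_last / k_e = 11.34 / 0.122 = 92.951
AUC_0→∞ = 269.3325 + 92.951 = 362.2835 µg/mL·hr

AUC = 362.3 µg/mL·hr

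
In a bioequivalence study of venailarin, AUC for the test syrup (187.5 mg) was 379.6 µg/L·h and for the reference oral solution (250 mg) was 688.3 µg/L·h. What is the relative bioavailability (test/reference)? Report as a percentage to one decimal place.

F_rel = 73.5%

F_rel = (AUC_test/D_test) / (AUC_ref/D_ref)
      = (379.6/187.5) / (688.3/250)
      = 2.02453 / 2.7532 = 0.7353 = 73.53%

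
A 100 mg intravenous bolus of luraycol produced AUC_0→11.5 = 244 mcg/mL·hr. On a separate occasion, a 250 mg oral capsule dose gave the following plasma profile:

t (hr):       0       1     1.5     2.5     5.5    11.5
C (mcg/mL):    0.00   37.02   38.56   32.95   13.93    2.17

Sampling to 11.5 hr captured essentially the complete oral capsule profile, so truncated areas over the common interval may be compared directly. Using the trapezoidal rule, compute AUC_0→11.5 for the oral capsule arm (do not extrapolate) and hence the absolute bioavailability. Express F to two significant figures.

F = 0.31

Trapezoidal AUC_0→11.5 (oral capsule):
  [0→1]: (0.00+37.02)/2 × 1 = 18.51
  [1→1.5]: (37.02+38.56)/2 × 0.5 = 18.895
  [1.5→2.5]: (38.56+32.95)/2 × 1 = 35.755
  [2.5→5.5]: (32.95+13.93)/2 × 3 = 70.32
  [5.5→11.5]: (13.93+2.17)/2 × 6 = 48.3
  Sum = 191.78 mcg/mL·hr
F = (AUC_ev/D_ev)/(AUC_iv/D_iv) = (191.78/250)/(244/100) = 0.76712/2.44 = 0.3144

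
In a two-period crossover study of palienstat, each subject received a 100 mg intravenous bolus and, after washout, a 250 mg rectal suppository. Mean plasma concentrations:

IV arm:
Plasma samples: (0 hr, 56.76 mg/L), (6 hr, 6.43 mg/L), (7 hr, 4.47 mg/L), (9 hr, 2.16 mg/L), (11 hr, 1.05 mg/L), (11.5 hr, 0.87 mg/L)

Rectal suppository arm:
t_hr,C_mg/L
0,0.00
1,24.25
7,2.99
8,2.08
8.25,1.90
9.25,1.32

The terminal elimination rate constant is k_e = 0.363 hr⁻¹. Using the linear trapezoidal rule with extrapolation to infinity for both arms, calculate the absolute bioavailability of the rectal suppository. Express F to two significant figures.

F = 0.20

Trapezoidal AUC_0→11.5 (IV):
  [0→6]: (56.76+6.43)/2 × 6 = 189.57
  [6→7]: (6.43+4.47)/2 × 1 = 5.45
  [7→9]: (4.47+2.16)/2 × 2 = 6.63
  [9→11]: (2.16+1.05)/2 × 2 = 3.21
  [11→11.5]: (1.05+0.87)/2 × 0.5 = 0.48
  Sum = 205.34 mg/L·hr
IV tail: 0.87/0.363 = 2.397; AUC_iv,0→∞ = 205.34 + 2.397 = 207.737 mg/L·hr
Trapezoidal AUC_0→9.25 (rectal suppository):
  [0→1]: (0.00+24.25)/2 × 1 = 12.125
  [1→7]: (24.25+2.99)/2 × 6 = 81.72
  [7→8]: (2.99+2.08)/2 × 1 = 2.535
  [8→8.25]: (2.08+1.90)/2 × 0.25 = 0.4975
  [8.25→9.25]: (1.90+1.32)/2 × 1 = 1.61
  Sum = 98.4875 mg/L·hr
rectal suppository tail: 1.32/0.363 = 3.636; AUC_ev,0→∞ = 98.4875 + 3.636 = 102.1235 mg/L·hr
F = (AUC_ev/D_ev)/(AUC_iv/D_iv) = (102.1235/250)/(207.737/100) = 0.408494/2.07737 = 0.1966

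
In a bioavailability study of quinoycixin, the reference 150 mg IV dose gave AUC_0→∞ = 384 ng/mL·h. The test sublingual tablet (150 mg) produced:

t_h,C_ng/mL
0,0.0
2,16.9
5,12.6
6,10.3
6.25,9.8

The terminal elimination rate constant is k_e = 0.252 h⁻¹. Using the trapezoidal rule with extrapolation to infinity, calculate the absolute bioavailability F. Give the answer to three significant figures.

F = 0.297

Trapezoidal AUC_0→6.25 (sublingual tablet):
  [0→2]: (0.0+16.9)/2 × 2 = 16.9
  [2→5]: (16.9+12.6)/2 × 3 = 44.25
  [5→6]: (12.6+10.3)/2 × 1 = 11.45
  [6→6.25]: (10.3+9.8)/2 × 0.25 = 2.5125
  Sum = 75.1125 ng/mL·h
Tail: C_last/k_e = 9.8/0.252 = 38.889
AUC_0→∞ (sublingual tablet) = 75.1125 + 38.889 = 114.0015 ng/mL·h
F = (AUC_ev/D_ev)/(AUC_iv/D_iv) = (114.0015/150)/(384/150) = 0.76001/2.56 = 0.2969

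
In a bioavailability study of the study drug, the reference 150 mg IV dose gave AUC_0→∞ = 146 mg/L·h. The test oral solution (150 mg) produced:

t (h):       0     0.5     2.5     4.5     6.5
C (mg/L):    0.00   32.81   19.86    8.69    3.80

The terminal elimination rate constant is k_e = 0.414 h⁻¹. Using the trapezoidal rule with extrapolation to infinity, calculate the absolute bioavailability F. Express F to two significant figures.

Trapezoidal AUC_0→6.5 (oral solution):
  [0→0.5]: (0.00+32.81)/2 × 0.5 = 8.2025
  [0.5→2.5]: (32.81+19.86)/2 × 2 = 52.67
  [2.5→4.5]: (19.86+8.69)/2 × 2 = 28.55
  [4.5→6.5]: (8.69+3.80)/2 × 2 = 12.49
  Sum = 101.9125 mg/L·h
Tail: C_last/k_e = 3.80/0.414 = 9.179
AUC_0→∞ (oral solution) = 101.9125 + 9.179 = 111.0915 mg/L·h
F = (AUC_ev/D_ev)/(AUC_iv/D_iv) = (111.0915/150)/(146/150) = 0.74061/0.973333 = 0.7609

F = 0.76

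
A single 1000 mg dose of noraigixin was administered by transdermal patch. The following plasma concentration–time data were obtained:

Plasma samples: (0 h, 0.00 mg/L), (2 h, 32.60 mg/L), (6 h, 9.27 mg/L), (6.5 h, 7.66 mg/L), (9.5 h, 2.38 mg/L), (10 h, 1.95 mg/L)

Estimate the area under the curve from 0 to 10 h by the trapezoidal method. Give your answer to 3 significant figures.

AUC = 137 mg/L·h

Trapezoidal AUC_0→10:
  [0→2]: (0.00+32.60)/2 × 2 = 32.6
  [2→6]: (32.60+9.27)/2 × 4 = 83.74
  [6→6.5]: (9.27+7.66)/2 × 0.5 = 4.2325
  [6.5→9.5]: (7.66+2.38)/2 × 3 = 15.06
  [9.5→10]: (2.38+1.95)/2 × 0.5 = 1.0825
  Sum = 136.715 mg/L·h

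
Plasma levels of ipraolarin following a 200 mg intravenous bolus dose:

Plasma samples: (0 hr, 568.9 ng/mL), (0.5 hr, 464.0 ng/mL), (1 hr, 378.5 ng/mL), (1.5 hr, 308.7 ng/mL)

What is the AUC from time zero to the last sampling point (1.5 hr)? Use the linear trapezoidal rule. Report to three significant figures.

Trapezoidal AUC_0→1.5:
  [0→0.5]: (568.9+464.0)/2 × 0.5 = 258.225
  [0.5→1]: (464.0+378.5)/2 × 0.5 = 210.625
  [1→1.5]: (378.5+308.7)/2 × 0.5 = 171.8
  Sum = 640.65 ng/mL·hr

AUC = 641 ng/mL·hr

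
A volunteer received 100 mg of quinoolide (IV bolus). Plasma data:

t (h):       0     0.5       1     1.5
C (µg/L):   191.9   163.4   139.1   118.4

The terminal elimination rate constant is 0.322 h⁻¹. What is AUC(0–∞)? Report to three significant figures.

AUC = 597 µg/L·h

Trapezoidal AUC_0→1.5:
  [0→0.5]: (191.9+163.4)/2 × 0.5 = 88.825
  [0.5→1]: (163.4+139.1)/2 × 0.5 = 75.625
  [1→1.5]: (139.1+118.4)/2 × 0.5 = 64.375
  Sum = 228.825 µg/L·h
Extrapolated tail: C_last / k_e = 118.4 / 0.322 = 367.702
AUC_0→∞ = 228.825 + 367.702 = 596.527 µg/L·h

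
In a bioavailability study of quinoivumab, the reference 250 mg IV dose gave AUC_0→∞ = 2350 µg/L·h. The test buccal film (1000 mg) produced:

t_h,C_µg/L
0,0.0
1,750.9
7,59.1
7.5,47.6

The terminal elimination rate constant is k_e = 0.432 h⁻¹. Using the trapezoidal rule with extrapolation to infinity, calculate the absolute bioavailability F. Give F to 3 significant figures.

Trapezoidal AUC_0→7.5 (buccal film):
  [0→1]: (0.0+750.9)/2 × 1 = 375.45
  [1→7]: (750.9+59.1)/2 × 6 = 2430.0
  [7→7.5]: (59.1+47.6)/2 × 0.5 = 26.675
  Sum = 2832.125 µg/L·h
Tail: C_last/k_e = 47.6/0.432 = 110.185
AUC_0→∞ (buccal film) = 2832.125 + 110.185 = 2942.31 µg/L·h
F = (AUC_ev/D_ev)/(AUC_iv/D_iv) = (2942.31/1000)/(2350/250) = 2.94231/9.4 = 0.3130

F = 0.313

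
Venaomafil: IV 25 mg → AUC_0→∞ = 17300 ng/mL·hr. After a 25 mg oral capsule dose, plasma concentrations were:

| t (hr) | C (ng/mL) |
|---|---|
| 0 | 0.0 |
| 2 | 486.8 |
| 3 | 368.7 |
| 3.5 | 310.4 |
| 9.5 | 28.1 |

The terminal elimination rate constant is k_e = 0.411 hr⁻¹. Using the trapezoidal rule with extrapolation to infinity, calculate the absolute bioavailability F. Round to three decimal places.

F = 0.125

Trapezoidal AUC_0→9.5 (oral capsule):
  [0→2]: (0.0+486.8)/2 × 2 = 486.8
  [2→3]: (486.8+368.7)/2 × 1 = 427.75
  [3→3.5]: (368.7+310.4)/2 × 0.5 = 169.775
  [3.5→9.5]: (310.4+28.1)/2 × 6 = 1015.5
  Sum = 2099.825 ng/mL·hr
Tail: C_last/k_e = 28.1/0.411 = 68.370
AUC_0→∞ (oral capsule) = 2099.825 + 68.370 = 2168.195 ng/mL·hr
F = (AUC_ev/D_ev)/(AUC_iv/D_iv) = (2168.195/25)/(17300/25) = 86.7278/692 = 0.1253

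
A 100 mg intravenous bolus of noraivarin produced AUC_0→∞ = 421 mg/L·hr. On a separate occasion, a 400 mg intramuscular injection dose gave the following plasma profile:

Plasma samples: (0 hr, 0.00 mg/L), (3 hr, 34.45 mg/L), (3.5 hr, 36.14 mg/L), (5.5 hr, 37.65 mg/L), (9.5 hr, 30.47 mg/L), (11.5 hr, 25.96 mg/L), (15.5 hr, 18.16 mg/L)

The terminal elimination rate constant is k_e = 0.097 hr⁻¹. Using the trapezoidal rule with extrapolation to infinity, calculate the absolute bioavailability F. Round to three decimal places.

F = 0.363

Trapezoidal AUC_0→15.5 (intramuscular injection):
  [0→3]: (0.00+34.45)/2 × 3 = 51.675
  [3→3.5]: (34.45+36.14)/2 × 0.5 = 17.6475
  [3.5→5.5]: (36.14+37.65)/2 × 2 = 73.79
  [5.5→9.5]: (37.65+30.47)/2 × 4 = 136.24
  [9.5→11.5]: (30.47+25.96)/2 × 2 = 56.43
  [11.5→15.5]: (25.96+18.16)/2 × 4 = 88.24
  Sum = 424.0225 mg/L·hr
Tail: C_last/k_e = 18.16/0.097 = 187.216
AUC_0→∞ (intramuscular injection) = 424.0225 + 187.216 = 611.2385 mg/L·hr
F = (AUC_ev/D_ev)/(AUC_iv/D_iv) = (611.2385/400)/(421/100) = 1.5281/4.21 = 0.3630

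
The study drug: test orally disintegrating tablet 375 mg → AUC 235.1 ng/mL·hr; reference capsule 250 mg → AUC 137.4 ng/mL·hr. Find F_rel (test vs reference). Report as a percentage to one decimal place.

F_rel = (AUC_test/D_test) / (AUC_ref/D_ref)
      = (235.1/375) / (137.4/250)
      = 0.626933 / 0.5496 = 1.1407 = 114.07%

F_rel = 114.1%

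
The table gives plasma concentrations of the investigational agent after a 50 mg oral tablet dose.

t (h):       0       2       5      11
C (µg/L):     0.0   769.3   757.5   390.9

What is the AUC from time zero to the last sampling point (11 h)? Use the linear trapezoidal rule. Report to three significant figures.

AUC = 6500 µg/L·h

Trapezoidal AUC_0→11:
  [0→2]: (0.0+769.3)/2 × 2 = 769.3
  [2→5]: (769.3+757.5)/2 × 3 = 2290.2
  [5→11]: (757.5+390.9)/2 × 6 = 3445.2
  Sum = 6504.7 µg/L·h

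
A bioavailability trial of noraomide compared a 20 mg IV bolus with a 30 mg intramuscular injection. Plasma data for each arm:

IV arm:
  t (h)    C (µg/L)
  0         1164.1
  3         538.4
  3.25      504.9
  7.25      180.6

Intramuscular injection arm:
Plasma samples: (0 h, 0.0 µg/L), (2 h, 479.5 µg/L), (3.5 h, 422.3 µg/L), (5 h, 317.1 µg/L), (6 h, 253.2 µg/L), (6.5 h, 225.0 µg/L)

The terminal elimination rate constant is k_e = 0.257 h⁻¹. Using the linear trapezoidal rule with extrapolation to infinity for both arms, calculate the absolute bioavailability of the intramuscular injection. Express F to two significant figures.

F = 0.42

Trapezoidal AUC_0→7.25 (IV):
  [0→3]: (1164.1+538.4)/2 × 3 = 2553.75
  [3→3.25]: (538.4+504.9)/2 × 0.25 = 130.4125
  [3.25→7.25]: (504.9+180.6)/2 × 4 = 1371.0
  Sum = 4055.1625 µg/L·h
IV tail: 180.6/0.257 = 702.724; AUC_iv,0→∞ = 4055.1625 + 702.724 = 4757.8865 µg/L·h
Trapezoidal AUC_0→6.5 (intramuscular injection):
  [0→2]: (0.0+479.5)/2 × 2 = 479.5
  [2→3.5]: (479.5+422.3)/2 × 1.5 = 676.35
  [3.5→5]: (422.3+317.1)/2 × 1.5 = 554.55
  [5→6]: (317.1+253.2)/2 × 1 = 285.15
  [6→6.5]: (253.2+225.0)/2 × 0.5 = 119.55
  Sum = 2115.1 µg/L·h
intramuscular injection tail: 225.0/0.257 = 875.486; AUC_ev,0→∞ = 2115.1 + 875.486 = 2990.586 µg/L·h
F = (AUC_ev/D_ev)/(AUC_iv/D_iv) = (2990.586/30)/(4757.8865/20) = 99.6862/237.894 = 0.4190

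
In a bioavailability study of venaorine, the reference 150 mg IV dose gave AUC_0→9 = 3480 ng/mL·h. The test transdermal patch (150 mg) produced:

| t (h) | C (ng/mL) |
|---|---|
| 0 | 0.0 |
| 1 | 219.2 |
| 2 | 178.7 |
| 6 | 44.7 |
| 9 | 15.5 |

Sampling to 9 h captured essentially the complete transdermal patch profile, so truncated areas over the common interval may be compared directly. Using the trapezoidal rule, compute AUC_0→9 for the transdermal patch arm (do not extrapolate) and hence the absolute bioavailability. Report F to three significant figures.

Trapezoidal AUC_0→9 (transdermal patch):
  [0→1]: (0.0+219.2)/2 × 1 = 109.6
  [1→2]: (219.2+178.7)/2 × 1 = 198.95
  [2→6]: (178.7+44.7)/2 × 4 = 446.8
  [6→9]: (44.7+15.5)/2 × 3 = 90.3
  Sum = 845.65 ng/mL·h
F = (AUC_ev/D_ev)/(AUC_iv/D_iv) = (845.65/150)/(3480/150) = 5.63767/23.2 = 0.2430

F = 0.243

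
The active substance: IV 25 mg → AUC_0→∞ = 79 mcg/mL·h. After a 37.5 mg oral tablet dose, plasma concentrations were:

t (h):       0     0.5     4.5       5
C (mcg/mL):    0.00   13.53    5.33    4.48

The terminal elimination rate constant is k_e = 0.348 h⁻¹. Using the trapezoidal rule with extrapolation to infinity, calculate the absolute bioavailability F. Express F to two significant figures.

F = 0.48

Trapezoidal AUC_0→5 (oral tablet):
  [0→0.5]: (0.00+13.53)/2 × 0.5 = 3.3825
  [0.5→4.5]: (13.53+5.33)/2 × 4 = 37.72
  [4.5→5]: (5.33+4.48)/2 × 0.5 = 2.4525
  Sum = 43.555 mcg/mL·h
Tail: C_last/k_e = 4.48/0.348 = 12.874
AUC_0→∞ (oral tablet) = 43.555 + 12.874 = 56.429 mcg/mL·h
F = (AUC_ev/D_ev)/(AUC_iv/D_iv) = (56.429/37.5)/(79/25) = 1.50477/3.16 = 0.4762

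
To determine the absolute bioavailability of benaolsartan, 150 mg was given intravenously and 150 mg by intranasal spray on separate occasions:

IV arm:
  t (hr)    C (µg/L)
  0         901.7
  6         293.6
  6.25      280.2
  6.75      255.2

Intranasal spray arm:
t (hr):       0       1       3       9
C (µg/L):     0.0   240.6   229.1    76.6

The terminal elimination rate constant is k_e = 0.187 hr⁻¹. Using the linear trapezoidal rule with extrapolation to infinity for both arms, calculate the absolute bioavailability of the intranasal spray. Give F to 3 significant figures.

Trapezoidal AUC_0→6.75 (IV):
  [0→6]: (901.7+293.6)/2 × 6 = 3585.9
  [6→6.25]: (293.6+280.2)/2 × 0.25 = 71.725
  [6.25→6.75]: (280.2+255.2)/2 × 0.5 = 133.85
  Sum = 3791.475 µg/L·hr
IV tail: 255.2/0.187 = 1364.706; AUC_iv,0→∞ = 3791.475 + 1364.706 = 5156.181 µg/L·hr
Trapezoidal AUC_0→9 (intranasal spray):
  [0→1]: (0.0+240.6)/2 × 1 = 120.3
  [1→3]: (240.6+229.1)/2 × 2 = 469.7
  [3→9]: (229.1+76.6)/2 × 6 = 917.1
  Sum = 1507.1 µg/L·hr
intranasal spray tail: 76.6/0.187 = 409.626; AUC_ev,0→∞ = 1507.1 + 409.626 = 1916.726 µg/L·hr
F = (AUC_ev/D_ev)/(AUC_iv/D_iv) = (1916.726/150)/(5156.181/150) = 12.7782/34.37454 = 0.3717

F = 0.372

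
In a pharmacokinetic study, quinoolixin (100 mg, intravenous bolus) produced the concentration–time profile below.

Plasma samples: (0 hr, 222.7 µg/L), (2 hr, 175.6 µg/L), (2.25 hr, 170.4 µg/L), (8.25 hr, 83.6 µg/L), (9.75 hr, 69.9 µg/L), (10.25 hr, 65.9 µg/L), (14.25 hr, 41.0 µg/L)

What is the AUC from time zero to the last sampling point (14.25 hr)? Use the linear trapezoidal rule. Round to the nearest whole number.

Trapezoidal AUC_0→14.25:
  [0→2]: (222.7+175.6)/2 × 2 = 398.3
  [2→2.25]: (175.6+170.4)/2 × 0.25 = 43.25
  [2.25→8.25]: (170.4+83.6)/2 × 6 = 762.0
  [8.25→9.75]: (83.6+69.9)/2 × 1.5 = 115.125
  [9.75→10.25]: (69.9+65.9)/2 × 0.5 = 33.95
  [10.25→14.25]: (65.9+41.0)/2 × 4 = 213.8
  Sum = 1566.425 µg/L·hr

AUC = 1566 µg/L·hr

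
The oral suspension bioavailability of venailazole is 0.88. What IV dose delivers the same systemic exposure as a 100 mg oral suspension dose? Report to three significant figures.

Systemic exposure from an extravascular dose = F × D_ev, so the equivalent IV dose is F × D_ev.
D_iv = F × D_ev = 0.88 × 100 = 88 mg

D_iv = 88.0 mg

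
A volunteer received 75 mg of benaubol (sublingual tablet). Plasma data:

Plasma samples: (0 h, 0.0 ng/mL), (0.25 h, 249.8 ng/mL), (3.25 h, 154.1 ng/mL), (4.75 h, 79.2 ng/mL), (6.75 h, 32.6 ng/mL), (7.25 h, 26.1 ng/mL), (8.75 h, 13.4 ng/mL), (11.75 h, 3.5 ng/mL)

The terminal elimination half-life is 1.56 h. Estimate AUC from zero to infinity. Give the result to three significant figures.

AUC = 1000 ng/mL·h

Trapezoidal AUC_0→11.75:
  [0→0.25]: (0.0+249.8)/2 × 0.25 = 31.225
  [0.25→3.25]: (249.8+154.1)/2 × 3 = 605.85
  [3.25→4.75]: (154.1+79.2)/2 × 1.5 = 174.975
  [4.75→6.75]: (79.2+32.6)/2 × 2 = 111.8
  [6.75→7.25]: (32.6+26.1)/2 × 0.5 = 14.675
  [7.25→8.75]: (26.1+13.4)/2 × 1.5 = 29.625
  [8.75→11.75]: (13.4+3.5)/2 × 3 = 25.35
  Sum = 993.5 ng/mL·h
k_e = ln2 / t½ = 0.693147 / 1.56 = 0.4443 h^-1
Extrapolated tail: C_last / k_e = 3.5 / 0.4443 = 7.878
AUC_0→∞ = 993.5 + 7.878 = 1001.378 ng/mL·h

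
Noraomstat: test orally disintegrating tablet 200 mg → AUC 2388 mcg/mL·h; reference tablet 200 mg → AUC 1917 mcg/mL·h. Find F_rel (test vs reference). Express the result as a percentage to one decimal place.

F_rel = 124.6%

F_rel = (AUC_test/D_test) / (AUC_ref/D_ref)
      = (2388/200) / (1917/200)
      = 11.94 / 9.585 = 1.2457 = 124.57%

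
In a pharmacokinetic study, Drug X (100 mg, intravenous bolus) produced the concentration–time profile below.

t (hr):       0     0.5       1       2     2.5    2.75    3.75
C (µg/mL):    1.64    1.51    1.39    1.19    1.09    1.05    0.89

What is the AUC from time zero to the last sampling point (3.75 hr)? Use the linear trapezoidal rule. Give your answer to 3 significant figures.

AUC = 4.61 µg/mL·hr

Trapezoidal AUC_0→3.75:
  [0→0.5]: (1.64+1.51)/2 × 0.5 = 0.7875
  [0.5→1]: (1.51+1.39)/2 × 0.5 = 0.725
  [1→2]: (1.39+1.19)/2 × 1 = 1.29
  [2→2.5]: (1.19+1.09)/2 × 0.5 = 0.57
  [2.5→2.75]: (1.09+1.05)/2 × 0.25 = 0.2675
  [2.75→3.75]: (1.05+0.89)/2 × 1 = 0.97
  Sum = 4.61 µg/mL·hr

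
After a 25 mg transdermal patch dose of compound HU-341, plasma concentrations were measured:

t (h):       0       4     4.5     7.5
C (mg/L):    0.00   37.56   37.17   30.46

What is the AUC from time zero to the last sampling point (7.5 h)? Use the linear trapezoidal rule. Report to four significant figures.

AUC = 195.2 mg/L·h

Trapezoidal AUC_0→7.5:
  [0→4]: (0.00+37.56)/2 × 4 = 75.12
  [4→4.5]: (37.56+37.17)/2 × 0.5 = 18.6825
  [4.5→7.5]: (37.17+30.46)/2 × 3 = 101.445
  Sum = 195.2475 mg/L·h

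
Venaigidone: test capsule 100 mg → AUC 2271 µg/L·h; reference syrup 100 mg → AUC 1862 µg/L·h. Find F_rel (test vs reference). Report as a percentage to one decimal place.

F_rel = 122.0%

F_rel = (AUC_test/D_test) / (AUC_ref/D_ref)
      = (2271/100) / (1862/100)
      = 22.71 / 18.62 = 1.2197 = 121.97%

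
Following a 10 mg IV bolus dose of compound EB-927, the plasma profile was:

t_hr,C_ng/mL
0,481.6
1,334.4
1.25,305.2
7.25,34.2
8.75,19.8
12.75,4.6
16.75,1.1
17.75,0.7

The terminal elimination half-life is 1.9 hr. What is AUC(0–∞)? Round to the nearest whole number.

Trapezoidal AUC_0→17.75:
  [0→1]: (481.6+334.4)/2 × 1 = 408.0
  [1→1.25]: (334.4+305.2)/2 × 0.25 = 79.95
  [1.25→7.25]: (305.2+34.2)/2 × 6 = 1018.2
  [7.25→8.75]: (34.2+19.8)/2 × 1.5 = 40.5
  [8.75→12.75]: (19.8+4.6)/2 × 4 = 48.8
  [12.75→16.75]: (4.6+1.1)/2 × 4 = 11.4
  [16.75→17.75]: (1.1+0.7)/2 × 1 = 0.9
  Sum = 1607.75 ng/mL·hr
k_e = ln2 / t½ = 0.693147 / 1.9 = 0.3648 hr^-1
Extrapolated tail: C_last / k_e = 0.7 / 0.3648 = 1.919
AUC_0→∞ = 1607.75 + 1.919 = 1609.669 ng/mL·hr

AUC = 1610 ng/mL·hr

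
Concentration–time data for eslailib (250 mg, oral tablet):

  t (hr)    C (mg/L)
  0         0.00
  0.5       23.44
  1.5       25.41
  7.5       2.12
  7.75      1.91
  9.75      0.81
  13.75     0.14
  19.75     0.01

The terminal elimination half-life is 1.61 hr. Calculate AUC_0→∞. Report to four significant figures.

Trapezoidal AUC_0→19.75:
  [0→0.5]: (0.00+23.44)/2 × 0.5 = 5.86
  [0.5→1.5]: (23.44+25.41)/2 × 1 = 24.425
  [1.5→7.5]: (25.41+2.12)/2 × 6 = 82.59
  [7.5→7.75]: (2.12+1.91)/2 × 0.25 = 0.50375
  [7.75→9.75]: (1.91+0.81)/2 × 2 = 2.72
  [9.75→13.75]: (0.81+0.14)/2 × 4 = 1.9
  [13.75→19.75]: (0.14+0.01)/2 × 6 = 0.45
  Sum = 118.44875 mg/L·hr
k_e = ln2 / t½ = 0.693147 / 1.61 = 0.4305 hr^-1
Extrapolated tail: C_last / k_e = 0.01 / 0.4305 = 0.023
AUC_0→∞ = 118.44875 + 0.023 = 118.47175 mg/L·hr

AUC = 118.5 mg/L·hr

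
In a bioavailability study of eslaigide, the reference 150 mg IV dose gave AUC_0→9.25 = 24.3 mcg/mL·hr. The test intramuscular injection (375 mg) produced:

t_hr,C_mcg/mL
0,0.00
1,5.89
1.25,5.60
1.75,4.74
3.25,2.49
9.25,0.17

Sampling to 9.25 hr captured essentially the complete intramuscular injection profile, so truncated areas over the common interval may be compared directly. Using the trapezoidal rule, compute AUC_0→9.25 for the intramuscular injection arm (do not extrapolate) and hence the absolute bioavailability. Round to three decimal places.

F = 0.335

Trapezoidal AUC_0→9.25 (intramuscular injection):
  [0→1]: (0.00+5.89)/2 × 1 = 2.945
  [1→1.25]: (5.89+5.60)/2 × 0.25 = 1.43625
  [1.25→1.75]: (5.60+4.74)/2 × 0.5 = 2.585
  [1.75→3.25]: (4.74+2.49)/2 × 1.5 = 5.4225
  [3.25→9.25]: (2.49+0.17)/2 × 6 = 7.98
  Sum = 20.36875 mcg/mL·hr
F = (AUC_ev/D_ev)/(AUC_iv/D_iv) = (20.36875/375)/(24.3/150) = 0.0543167/0.162 = 0.3353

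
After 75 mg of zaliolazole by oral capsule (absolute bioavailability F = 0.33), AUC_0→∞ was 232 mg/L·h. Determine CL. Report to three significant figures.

CL = 0.107 L/h

CL = F × Dose / AUC_0→∞
   = 0.33 × 75 / 232 = 0.106681 L/h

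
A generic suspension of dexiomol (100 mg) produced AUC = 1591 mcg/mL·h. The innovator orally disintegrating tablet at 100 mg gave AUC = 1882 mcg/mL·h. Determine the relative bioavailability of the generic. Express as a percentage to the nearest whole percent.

F_rel = (AUC_test/D_test) / (AUC_ref/D_ref)
      = (1591/100) / (1882/100)
      = 15.91 / 18.82 = 0.8454 = 84.54%

F_rel = 85%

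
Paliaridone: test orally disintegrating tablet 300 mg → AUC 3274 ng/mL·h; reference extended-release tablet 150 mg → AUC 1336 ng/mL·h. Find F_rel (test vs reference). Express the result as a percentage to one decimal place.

F_rel = 122.5%

F_rel = (AUC_test/D_test) / (AUC_ref/D_ref)
      = (3274/300) / (1336/150)
      = 10.9133 / 8.90667 = 1.2253 = 122.53%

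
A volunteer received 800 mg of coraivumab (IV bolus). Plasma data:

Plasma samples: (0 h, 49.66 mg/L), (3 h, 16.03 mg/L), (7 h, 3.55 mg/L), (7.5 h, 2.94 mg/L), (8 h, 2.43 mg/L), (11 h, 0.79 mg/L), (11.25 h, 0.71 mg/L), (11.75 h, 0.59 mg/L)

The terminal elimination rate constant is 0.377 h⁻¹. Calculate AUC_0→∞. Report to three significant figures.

AUC = 148 mg/L·h

Trapezoidal AUC_0→11.75:
  [0→3]: (49.66+16.03)/2 × 3 = 98.535
  [3→7]: (16.03+3.55)/2 × 4 = 39.16
  [7→7.5]: (3.55+2.94)/2 × 0.5 = 1.6225
  [7.5→8]: (2.94+2.43)/2 × 0.5 = 1.3425
  [8→11]: (2.43+0.79)/2 × 3 = 4.83
  [11→11.25]: (0.79+0.71)/2 × 0.25 = 0.1875
  [11.25→11.75]: (0.71+0.59)/2 × 0.5 = 0.325
  Sum = 146.0025 mg/L·h
Extrapolated tail: C_last / k_e = 0.59 / 0.377 = 1.565
AUC_0→∞ = 146.0025 + 1.565 = 147.5675 mg/L·h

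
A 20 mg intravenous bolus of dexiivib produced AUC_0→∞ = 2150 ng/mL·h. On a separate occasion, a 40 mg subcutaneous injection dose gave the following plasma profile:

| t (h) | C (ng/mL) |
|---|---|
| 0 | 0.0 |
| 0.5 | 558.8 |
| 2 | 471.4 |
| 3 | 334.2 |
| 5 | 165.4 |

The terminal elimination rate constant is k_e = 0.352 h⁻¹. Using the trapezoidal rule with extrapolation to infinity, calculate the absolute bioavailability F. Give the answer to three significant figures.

Trapezoidal AUC_0→5 (subcutaneous injection):
  [0→0.5]: (0.0+558.8)/2 × 0.5 = 139.7
  [0.5→2]: (558.8+471.4)/2 × 1.5 = 772.65
  [2→3]: (471.4+334.2)/2 × 1 = 402.8
  [3→5]: (334.2+165.4)/2 × 2 = 499.6
  Sum = 1814.75 ng/mL·h
Tail: C_last/k_e = 165.4/0.352 = 469.886
AUC_0→∞ (subcutaneous injection) = 1814.75 + 469.886 = 2284.636 ng/mL·h
F = (AUC_ev/D_ev)/(AUC_iv/D_iv) = (2284.636/40)/(2150/20) = 57.1159/107.5 = 0.5313

F = 0.531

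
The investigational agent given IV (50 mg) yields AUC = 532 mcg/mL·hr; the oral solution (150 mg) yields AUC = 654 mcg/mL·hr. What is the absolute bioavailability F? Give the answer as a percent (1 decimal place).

F = 41.0%

F = (AUC_ev / D_ev) / (AUC_iv / D_iv)
  = (654/150) / (532/50)
  = 4.36 / 10.64 = 0.4098
  = 40.98%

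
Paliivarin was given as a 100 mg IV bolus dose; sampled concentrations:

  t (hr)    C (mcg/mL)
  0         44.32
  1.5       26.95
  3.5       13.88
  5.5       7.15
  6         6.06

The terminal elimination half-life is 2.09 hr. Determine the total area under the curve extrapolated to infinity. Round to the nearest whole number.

Trapezoidal AUC_0→6:
  [0→1.5]: (44.32+26.95)/2 × 1.5 = 53.4525
  [1.5→3.5]: (26.95+13.88)/2 × 2 = 40.83
  [3.5→5.5]: (13.88+7.15)/2 × 2 = 21.03
  [5.5→6]: (7.15+6.06)/2 × 0.5 = 3.3025
  Sum = 118.615 mcg/mL·hr
k_e = ln2 / t½ = 0.693147 / 2.09 = 0.3316 hr^-1
Extrapolated tail: C_last / k_e = 6.06 / 0.3316 = 18.275
AUC_0→∞ = 118.615 + 18.275 = 136.89 mcg/mL·hr

AUC = 137 mcg/mL·hr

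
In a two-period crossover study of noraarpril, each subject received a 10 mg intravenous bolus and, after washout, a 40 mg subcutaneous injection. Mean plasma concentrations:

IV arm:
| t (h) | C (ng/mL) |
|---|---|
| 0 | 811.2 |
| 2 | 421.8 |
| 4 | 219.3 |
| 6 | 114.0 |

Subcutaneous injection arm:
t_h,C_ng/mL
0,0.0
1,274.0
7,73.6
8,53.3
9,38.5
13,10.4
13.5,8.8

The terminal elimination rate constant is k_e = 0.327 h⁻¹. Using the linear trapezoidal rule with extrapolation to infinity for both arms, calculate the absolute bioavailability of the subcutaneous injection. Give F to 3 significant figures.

F = 0.139

Trapezoidal AUC_0→6 (IV):
  [0→2]: (811.2+421.8)/2 × 2 = 1233.0
  [2→4]: (421.8+219.3)/2 × 2 = 641.1
  [4→6]: (219.3+114.0)/2 × 2 = 333.3
  Sum = 2207.4 ng/mL·h
IV tail: 114.0/0.327 = 348.624; AUC_iv,0→∞ = 2207.4 + 348.624 = 2556.024 ng/mL·h
Trapezoidal AUC_0→13.5 (subcutaneous injection):
  [0→1]: (0.0+274.0)/2 × 1 = 137.0
  [1→7]: (274.0+73.6)/2 × 6 = 1042.8
  [7→8]: (73.6+53.3)/2 × 1 = 63.45
  [8→9]: (53.3+38.5)/2 × 1 = 45.9
  [9→13]: (38.5+10.4)/2 × 4 = 97.8
  [13→13.5]: (10.4+8.8)/2 × 0.5 = 4.8
  Sum = 1391.75 ng/mL·h
subcutaneous injection tail: 8.8/0.327 = 26.911; AUC_ev,0→∞ = 1391.75 + 26.911 = 1418.661 ng/mL·h
F = (AUC_ev/D_ev)/(AUC_iv/D_iv) = (1418.661/40)/(2556.024/10) = 35.466525/255.6024 = 0.1388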